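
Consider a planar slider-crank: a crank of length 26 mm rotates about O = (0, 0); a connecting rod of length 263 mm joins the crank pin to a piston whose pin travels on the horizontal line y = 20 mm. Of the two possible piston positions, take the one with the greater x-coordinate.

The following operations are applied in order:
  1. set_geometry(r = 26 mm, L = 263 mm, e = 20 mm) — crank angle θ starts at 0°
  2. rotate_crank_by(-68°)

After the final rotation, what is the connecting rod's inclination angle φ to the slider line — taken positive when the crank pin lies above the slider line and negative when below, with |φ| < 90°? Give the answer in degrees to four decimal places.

set_geometry: r = 26 mm, L = 263 mm, e = 20 mm; θ ← 0°
rotate_crank_by(-68°): θ ← 0° -68° = -68°
crank pin P = (r cos θ, r sin θ) = (9.739771, -24.106780)
h = r sin θ − e = -24.106780 − 20 = -44.106780
sin φ = h / L = -44.106780 / 263 = -0.16770639
φ = arcsin(-0.16770639) = -9.654490°

-9.6545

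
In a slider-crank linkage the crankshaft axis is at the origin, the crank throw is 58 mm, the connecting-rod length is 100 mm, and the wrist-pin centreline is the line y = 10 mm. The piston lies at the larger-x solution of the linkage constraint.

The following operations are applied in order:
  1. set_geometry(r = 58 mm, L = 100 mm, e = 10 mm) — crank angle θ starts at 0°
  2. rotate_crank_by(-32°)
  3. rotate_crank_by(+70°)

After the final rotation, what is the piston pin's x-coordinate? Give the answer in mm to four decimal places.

set_geometry: r = 58 mm, L = 100 mm, e = 10 mm; θ ← 0°
rotate_crank_by(-32°): θ ← 0° -32° = -32°
rotate_crank_by(+70°): θ ← -32° +70° = 38°
crank pin P = (r cos θ, r sin θ) = (45.704624, 35.708366)
h = r sin θ − e = 35.708366 − 10 = 25.708366
x = r cos θ + √(L² − h²) = 45.704624 + √(10000.0 − 660.9201) = 45.704624 + 96.638915 = 142.343539

142.3435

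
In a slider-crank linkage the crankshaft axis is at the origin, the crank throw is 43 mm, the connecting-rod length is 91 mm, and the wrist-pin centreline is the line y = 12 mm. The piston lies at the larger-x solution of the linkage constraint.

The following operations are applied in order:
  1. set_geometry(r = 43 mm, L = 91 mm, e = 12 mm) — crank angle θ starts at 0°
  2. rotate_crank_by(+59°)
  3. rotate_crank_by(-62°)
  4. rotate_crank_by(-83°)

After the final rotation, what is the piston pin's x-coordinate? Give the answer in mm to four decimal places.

set_geometry: r = 43 mm, L = 91 mm, e = 12 mm; θ ← 0°
rotate_crank_by(+59°): θ ← 0° +59° = 59°
rotate_crank_by(-62°): θ ← 59° -62° = -3°
rotate_crank_by(-83°): θ ← -3° -83° = -86°
crank pin P = (r cos θ, r sin θ) = (2.999528, -42.895254)
h = r sin θ − e = -42.895254 − 12 = -54.895254
x = r cos θ + √(L² − h²) = 2.999528 + √(8281.0 − 3013.4889) = 2.999528 + 72.577621 = 75.577149

75.5771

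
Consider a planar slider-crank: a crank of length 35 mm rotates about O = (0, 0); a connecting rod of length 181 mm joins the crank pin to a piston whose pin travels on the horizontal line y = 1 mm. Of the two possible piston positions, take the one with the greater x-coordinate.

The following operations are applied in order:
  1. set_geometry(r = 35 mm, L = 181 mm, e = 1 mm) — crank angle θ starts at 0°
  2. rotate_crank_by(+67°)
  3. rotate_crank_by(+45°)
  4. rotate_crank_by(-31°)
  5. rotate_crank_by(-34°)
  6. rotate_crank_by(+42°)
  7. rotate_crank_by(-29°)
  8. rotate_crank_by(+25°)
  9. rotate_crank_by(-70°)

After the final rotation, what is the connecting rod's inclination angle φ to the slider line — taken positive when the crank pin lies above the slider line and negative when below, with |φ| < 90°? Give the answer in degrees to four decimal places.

set_geometry: r = 35 mm, L = 181 mm, e = 1 mm; θ ← 0°
rotate_crank_by(+67°): θ ← 0° +67° = 67°
rotate_crank_by(+45°): θ ← 67° +45° = 112°
rotate_crank_by(-31°): θ ← 112° -31° = 81°
rotate_crank_by(-34°): θ ← 81° -34° = 47°
rotate_crank_by(+42°): θ ← 47° +42° = 89°
rotate_crank_by(-29°): θ ← 89° -29° = 60°
rotate_crank_by(+25°): θ ← 60° +25° = 85°
rotate_crank_by(-70°): θ ← 85° -70° = 15°
crank pin P = (r cos θ, r sin θ) = (33.807404, 9.058667)
h = r sin θ − e = 9.058667 − 1 = 8.058667
sin φ = h / L = 8.058667 / 181 = 0.04452302
φ = arcsin(0.04452302) = 2.551825°

2.5518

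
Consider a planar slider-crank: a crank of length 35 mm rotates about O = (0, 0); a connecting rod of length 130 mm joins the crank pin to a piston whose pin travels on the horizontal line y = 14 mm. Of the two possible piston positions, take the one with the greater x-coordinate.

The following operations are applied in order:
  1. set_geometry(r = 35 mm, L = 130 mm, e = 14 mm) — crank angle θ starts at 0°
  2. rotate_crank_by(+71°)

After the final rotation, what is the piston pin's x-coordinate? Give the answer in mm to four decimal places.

set_geometry: r = 35 mm, L = 130 mm, e = 14 mm; θ ← 0°
rotate_crank_by(+71°): θ ← 0° +71° = 71°
crank pin P = (r cos θ, r sin θ) = (11.394885, 33.093150)
h = r sin θ − e = 33.093150 − 14 = 19.093150
x = r cos θ + √(L² − h²) = 11.394885 + √(16900.0 − 364.5484) = 11.394885 + 128.590247 = 139.985132

139.9851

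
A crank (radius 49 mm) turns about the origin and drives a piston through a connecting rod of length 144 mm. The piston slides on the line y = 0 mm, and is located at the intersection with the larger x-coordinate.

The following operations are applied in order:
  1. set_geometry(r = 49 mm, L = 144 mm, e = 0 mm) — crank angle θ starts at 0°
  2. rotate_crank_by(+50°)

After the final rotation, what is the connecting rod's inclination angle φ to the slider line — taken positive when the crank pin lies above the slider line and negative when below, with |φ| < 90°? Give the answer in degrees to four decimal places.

set_geometry: r = 49 mm, L = 144 mm, e = 0 mm; θ ← 0°
rotate_crank_by(+50°): θ ← 0° +50° = 50°
crank pin P = (r cos θ, r sin θ) = (31.496593, 37.536178)
h = r sin θ − e = 37.536178 − 0 = 37.536178
sin φ = h / L = 37.536178 / 144 = 0.26066790
φ = arcsin(0.26066790) = 15.109697°

15.1097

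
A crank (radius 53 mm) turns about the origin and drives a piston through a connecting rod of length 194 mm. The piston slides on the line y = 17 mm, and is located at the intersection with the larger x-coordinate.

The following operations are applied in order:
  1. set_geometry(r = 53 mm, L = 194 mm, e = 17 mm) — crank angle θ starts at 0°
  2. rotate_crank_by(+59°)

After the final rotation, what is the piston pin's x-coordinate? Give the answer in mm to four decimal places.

set_geometry: r = 53 mm, L = 194 mm, e = 17 mm; θ ← 0°
rotate_crank_by(+59°): θ ← 0° +59° = 59°
crank pin P = (r cos θ, r sin θ) = (27.297018, 45.429867)
h = r sin θ − e = 45.429867 − 17 = 28.429867
x = r cos θ + √(L² − h²) = 27.297018 + √(37636.0 − 808.2573) = 27.297018 + 191.905557 = 219.202575

219.2026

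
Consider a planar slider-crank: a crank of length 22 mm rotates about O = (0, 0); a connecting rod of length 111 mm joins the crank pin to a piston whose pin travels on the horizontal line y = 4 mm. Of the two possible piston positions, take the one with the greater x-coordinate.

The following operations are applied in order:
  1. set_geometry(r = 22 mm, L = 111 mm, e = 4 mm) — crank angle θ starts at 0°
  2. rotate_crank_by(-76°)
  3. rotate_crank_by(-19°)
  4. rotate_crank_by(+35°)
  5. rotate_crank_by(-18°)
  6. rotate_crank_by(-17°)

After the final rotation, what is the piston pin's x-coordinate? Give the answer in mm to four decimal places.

106.0147

set_geometry: r = 22 mm, L = 111 mm, e = 4 mm; θ ← 0°
rotate_crank_by(-76°): θ ← 0° -76° = -76°
rotate_crank_by(-19°): θ ← -76° -19° = -95°
rotate_crank_by(+35°): θ ← -95° +35° = -60°
rotate_crank_by(-18°): θ ← -60° -18° = -78°
rotate_crank_by(-17°): θ ← -78° -17° = -95°
crank pin P = (r cos θ, r sin θ) = (-1.917426, -21.916283)
h = r sin θ − e = -21.916283 − 4 = -25.916283
x = r cos θ + √(L² − h²) = -1.917426 + √(12321.0 − 671.6537) = -1.917426 + 107.932137 = 106.014711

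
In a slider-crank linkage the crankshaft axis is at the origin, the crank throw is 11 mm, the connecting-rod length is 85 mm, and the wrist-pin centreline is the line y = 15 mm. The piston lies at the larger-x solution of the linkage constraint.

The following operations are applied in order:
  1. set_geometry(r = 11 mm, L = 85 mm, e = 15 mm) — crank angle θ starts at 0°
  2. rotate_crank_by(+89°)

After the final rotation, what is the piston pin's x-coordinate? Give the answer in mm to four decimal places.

85.0977

set_geometry: r = 11 mm, L = 85 mm, e = 15 mm; θ ← 0°
rotate_crank_by(+89°): θ ← 0° +89° = 89°
crank pin P = (r cos θ, r sin θ) = (0.191976, 10.998325)
h = r sin θ − e = 10.998325 − 15 = -4.001675
x = r cos θ + √(L² − h²) = 0.191976 + √(7225.0 − 16.0134) = 0.191976 + 84.905751 = 85.097728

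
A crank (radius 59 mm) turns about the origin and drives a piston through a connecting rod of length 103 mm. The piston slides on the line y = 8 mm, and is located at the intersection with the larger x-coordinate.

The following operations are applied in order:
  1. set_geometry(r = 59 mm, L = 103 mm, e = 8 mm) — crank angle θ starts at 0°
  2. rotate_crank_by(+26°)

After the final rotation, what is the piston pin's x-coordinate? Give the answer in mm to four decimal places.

154.4679

set_geometry: r = 59 mm, L = 103 mm, e = 8 mm; θ ← 0°
rotate_crank_by(+26°): θ ← 0° +26° = 26°
crank pin P = (r cos θ, r sin θ) = (53.028849, 25.863898)
h = r sin θ − e = 25.863898 − 8 = 17.863898
x = r cos θ + √(L² − h²) = 53.028849 + √(10609.0 − 319.1188) = 53.028849 + 101.439051 = 154.467900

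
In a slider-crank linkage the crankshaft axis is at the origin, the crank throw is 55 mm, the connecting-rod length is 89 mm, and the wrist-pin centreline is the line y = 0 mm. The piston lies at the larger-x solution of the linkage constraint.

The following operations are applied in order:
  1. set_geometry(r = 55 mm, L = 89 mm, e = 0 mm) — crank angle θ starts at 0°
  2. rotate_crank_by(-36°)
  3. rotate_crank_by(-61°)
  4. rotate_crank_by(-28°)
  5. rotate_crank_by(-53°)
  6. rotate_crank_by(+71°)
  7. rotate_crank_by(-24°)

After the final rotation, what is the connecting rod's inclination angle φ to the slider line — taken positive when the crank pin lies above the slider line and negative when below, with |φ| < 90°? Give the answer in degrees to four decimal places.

-27.8004

set_geometry: r = 55 mm, L = 89 mm, e = 0 mm; θ ← 0°
rotate_crank_by(-36°): θ ← 0° -36° = -36°
rotate_crank_by(-61°): θ ← -36° -61° = -97°
rotate_crank_by(-28°): θ ← -97° -28° = -125°
rotate_crank_by(-53°): θ ← -125° -53° = -178°
rotate_crank_by(+71°): θ ← -178° +71° = -107°
rotate_crank_by(-24°): θ ← -107° -24° = -131°
crank pin P = (r cos θ, r sin θ) = (-36.083247, -41.509027)
h = r sin θ − e = -41.509027 − 0 = -41.509027
sin φ = h / L = -41.509027 / 89 = -0.46639356
φ = arcsin(-0.46639356) = -27.800448°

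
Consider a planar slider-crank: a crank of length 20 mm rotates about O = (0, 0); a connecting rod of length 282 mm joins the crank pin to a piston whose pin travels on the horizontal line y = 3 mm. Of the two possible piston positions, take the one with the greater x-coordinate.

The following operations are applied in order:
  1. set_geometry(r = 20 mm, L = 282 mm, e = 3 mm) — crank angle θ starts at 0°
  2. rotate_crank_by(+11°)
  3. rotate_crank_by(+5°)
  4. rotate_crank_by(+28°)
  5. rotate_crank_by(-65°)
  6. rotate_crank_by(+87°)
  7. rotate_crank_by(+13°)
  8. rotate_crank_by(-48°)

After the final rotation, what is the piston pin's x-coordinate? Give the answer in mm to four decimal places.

299.0488

set_geometry: r = 20 mm, L = 282 mm, e = 3 mm; θ ← 0°
rotate_crank_by(+11°): θ ← 0° +11° = 11°
rotate_crank_by(+5°): θ ← 11° +5° = 16°
rotate_crank_by(+28°): θ ← 16° +28° = 44°
rotate_crank_by(-65°): θ ← 44° -65° = -21°
rotate_crank_by(+87°): θ ← -21° +87° = 66°
rotate_crank_by(+13°): θ ← 66° +13° = 79°
rotate_crank_by(-48°): θ ← 79° -48° = 31°
crank pin P = (r cos θ, r sin θ) = (17.143346, 10.300761)
h = r sin θ − e = 10.300761 − 3 = 7.300761
x = r cos θ + √(L² − h²) = 17.143346 + √(79524.0 − 53.3011) = 17.143346 + 281.905479 = 299.048825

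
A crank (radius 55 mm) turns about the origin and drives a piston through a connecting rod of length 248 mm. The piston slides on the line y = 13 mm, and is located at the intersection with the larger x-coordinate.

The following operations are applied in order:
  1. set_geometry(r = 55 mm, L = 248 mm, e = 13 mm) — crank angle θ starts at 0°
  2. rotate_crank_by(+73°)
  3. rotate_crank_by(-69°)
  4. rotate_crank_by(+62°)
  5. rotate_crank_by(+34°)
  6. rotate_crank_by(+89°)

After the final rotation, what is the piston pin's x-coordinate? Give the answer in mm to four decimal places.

set_geometry: r = 55 mm, L = 248 mm, e = 13 mm; θ ← 0°
rotate_crank_by(+73°): θ ← 0° +73° = 73°
rotate_crank_by(-69°): θ ← 73° -69° = 4°
rotate_crank_by(+62°): θ ← 4° +62° = 66°
rotate_crank_by(+34°): θ ← 66° +34° = 100°
rotate_crank_by(+89°): θ ← 100° +89° = 189°
crank pin P = (r cos θ, r sin θ) = (-54.322859, -8.603896)
h = r sin θ − e = -8.603896 − 13 = -21.603896
x = r cos θ + √(L² − h²) = -54.322859 + √(61504.0 − 466.7283) = -54.322859 + 247.057224 = 192.734365

192.7344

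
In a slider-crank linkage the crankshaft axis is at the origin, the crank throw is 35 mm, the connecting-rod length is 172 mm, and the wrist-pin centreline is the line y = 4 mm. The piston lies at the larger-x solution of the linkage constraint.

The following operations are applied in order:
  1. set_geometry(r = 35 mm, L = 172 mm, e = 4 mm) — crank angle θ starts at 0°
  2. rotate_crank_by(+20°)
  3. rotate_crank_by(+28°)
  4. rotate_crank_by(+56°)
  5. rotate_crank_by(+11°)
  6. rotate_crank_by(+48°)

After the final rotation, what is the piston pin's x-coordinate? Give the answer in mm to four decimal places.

set_geometry: r = 35 mm, L = 172 mm, e = 4 mm; θ ← 0°
rotate_crank_by(+20°): θ ← 0° +20° = 20°
rotate_crank_by(+28°): θ ← 20° +28° = 48°
rotate_crank_by(+56°): θ ← 48° +56° = 104°
rotate_crank_by(+11°): θ ← 104° +11° = 115°
rotate_crank_by(+48°): θ ← 115° +48° = 163°
crank pin P = (r cos θ, r sin θ) = (-33.470666, 10.233010)
h = r sin θ − e = 10.233010 − 4 = 6.233010
x = r cos θ + √(L² − h²) = -33.470666 + √(29584.0 − 38.8504) = -33.470666 + 171.887026 = 138.416359

138.4164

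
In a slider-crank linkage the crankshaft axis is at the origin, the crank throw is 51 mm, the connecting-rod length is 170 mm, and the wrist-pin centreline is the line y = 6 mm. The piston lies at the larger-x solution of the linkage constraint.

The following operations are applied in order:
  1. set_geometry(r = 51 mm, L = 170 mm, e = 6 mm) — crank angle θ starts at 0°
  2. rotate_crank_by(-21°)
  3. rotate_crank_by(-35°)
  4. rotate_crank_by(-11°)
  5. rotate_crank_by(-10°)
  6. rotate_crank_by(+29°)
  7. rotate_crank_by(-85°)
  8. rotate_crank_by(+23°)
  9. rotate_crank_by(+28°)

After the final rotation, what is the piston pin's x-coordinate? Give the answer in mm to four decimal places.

167.4329

set_geometry: r = 51 mm, L = 170 mm, e = 6 mm; θ ← 0°
rotate_crank_by(-21°): θ ← 0° -21° = -21°
rotate_crank_by(-35°): θ ← -21° -35° = -56°
rotate_crank_by(-11°): θ ← -56° -11° = -67°
rotate_crank_by(-10°): θ ← -67° -10° = -77°
rotate_crank_by(+29°): θ ← -77° +29° = -48°
rotate_crank_by(-85°): θ ← -48° -85° = -133°
rotate_crank_by(+23°): θ ← -133° +23° = -110°
rotate_crank_by(+28°): θ ← -110° +28° = -82°
crank pin P = (r cos θ, r sin θ) = (7.097828, -50.503672)
h = r sin θ − e = -50.503672 − 6 = -56.503672
x = r cos θ + √(L² − h²) = 7.097828 + √(28900.0 − 3192.6649) = 7.097828 + 160.335071 = 167.432900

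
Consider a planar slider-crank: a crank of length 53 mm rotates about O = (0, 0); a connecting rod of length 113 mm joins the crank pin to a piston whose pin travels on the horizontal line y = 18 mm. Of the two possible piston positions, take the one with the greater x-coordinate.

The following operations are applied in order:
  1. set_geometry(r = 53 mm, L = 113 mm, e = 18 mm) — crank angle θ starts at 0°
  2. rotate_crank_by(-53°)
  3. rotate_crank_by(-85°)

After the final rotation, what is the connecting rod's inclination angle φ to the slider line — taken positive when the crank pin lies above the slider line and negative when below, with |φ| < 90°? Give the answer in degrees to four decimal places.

set_geometry: r = 53 mm, L = 113 mm, e = 18 mm; θ ← 0°
rotate_crank_by(-53°): θ ← 0° -53° = -53°
rotate_crank_by(-85°): θ ← -53° -85° = -138°
crank pin P = (r cos θ, r sin θ) = (-39.386676, -35.463922)
h = r sin θ − e = -35.463922 − 18 = -53.463922
sin φ = h / L = -53.463922 / 113 = -0.47313205
φ = arcsin(-0.47313205) = -28.237798°

-28.2378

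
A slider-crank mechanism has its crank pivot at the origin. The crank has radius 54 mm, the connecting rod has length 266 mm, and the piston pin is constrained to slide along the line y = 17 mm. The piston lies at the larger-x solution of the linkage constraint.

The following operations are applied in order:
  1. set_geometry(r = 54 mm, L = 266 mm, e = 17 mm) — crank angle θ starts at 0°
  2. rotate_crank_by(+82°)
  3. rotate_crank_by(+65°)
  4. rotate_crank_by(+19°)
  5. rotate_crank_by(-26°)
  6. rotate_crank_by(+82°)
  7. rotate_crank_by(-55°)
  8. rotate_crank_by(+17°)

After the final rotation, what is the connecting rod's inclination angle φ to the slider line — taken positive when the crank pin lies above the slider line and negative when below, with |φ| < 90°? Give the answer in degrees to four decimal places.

-4.4777

set_geometry: r = 54 mm, L = 266 mm, e = 17 mm; θ ← 0°
rotate_crank_by(+82°): θ ← 0° +82° = 82°
rotate_crank_by(+65°): θ ← 82° +65° = 147°
rotate_crank_by(+19°): θ ← 147° +19° = 166°
rotate_crank_by(-26°): θ ← 166° -26° = 140°
rotate_crank_by(+82°): θ ← 140° +82° = 222°
rotate_crank_by(-55°): θ ← 222° -55° = 167°
rotate_crank_by(+17°): θ ← 167° +17° = 184°
crank pin P = (r cos θ, r sin θ) = (-53.868459, -3.766850)
h = r sin θ − e = -3.766850 − 17 = -20.766850
sin φ = h / L = -20.766850 / 266 = -0.07807086
φ = arcsin(-0.07807086) = -4.477687°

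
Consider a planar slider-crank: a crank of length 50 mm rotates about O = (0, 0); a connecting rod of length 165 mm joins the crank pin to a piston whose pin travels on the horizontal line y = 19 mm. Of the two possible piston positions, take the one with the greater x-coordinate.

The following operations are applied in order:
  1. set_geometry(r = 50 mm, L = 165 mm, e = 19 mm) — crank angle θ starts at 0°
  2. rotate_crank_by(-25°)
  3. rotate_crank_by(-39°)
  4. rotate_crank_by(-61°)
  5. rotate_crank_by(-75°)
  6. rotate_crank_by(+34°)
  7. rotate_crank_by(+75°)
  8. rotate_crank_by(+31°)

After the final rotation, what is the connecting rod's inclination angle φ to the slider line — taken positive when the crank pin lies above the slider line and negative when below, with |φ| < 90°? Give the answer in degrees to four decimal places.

-22.1841

set_geometry: r = 50 mm, L = 165 mm, e = 19 mm; θ ← 0°
rotate_crank_by(-25°): θ ← 0° -25° = -25°
rotate_crank_by(-39°): θ ← -25° -39° = -64°
rotate_crank_by(-61°): θ ← -64° -61° = -125°
rotate_crank_by(-75°): θ ← -125° -75° = -200°
rotate_crank_by(+34°): θ ← -200° +34° = -166°
rotate_crank_by(+75°): θ ← -166° +75° = -91°
rotate_crank_by(+31°): θ ← -91° +31° = -60°
crank pin P = (r cos θ, r sin θ) = (25.000000, -43.301270)
h = r sin θ − e = -43.301270 − 19 = -62.301270
sin φ = h / L = -62.301270 / 165 = -0.37758346
φ = arcsin(-0.37758346) = -22.184076°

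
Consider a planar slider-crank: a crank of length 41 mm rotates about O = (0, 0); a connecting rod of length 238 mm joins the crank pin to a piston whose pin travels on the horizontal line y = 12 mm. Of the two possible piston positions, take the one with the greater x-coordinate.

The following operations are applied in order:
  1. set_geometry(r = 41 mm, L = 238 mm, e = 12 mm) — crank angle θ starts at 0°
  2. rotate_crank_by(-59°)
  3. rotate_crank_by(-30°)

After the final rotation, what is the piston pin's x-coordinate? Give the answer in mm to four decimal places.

232.7407

set_geometry: r = 41 mm, L = 238 mm, e = 12 mm; θ ← 0°
rotate_crank_by(-59°): θ ← 0° -59° = -59°
rotate_crank_by(-30°): θ ← -59° -30° = -89°
crank pin P = (r cos θ, r sin θ) = (0.715549, -40.993756)
h = r sin θ − e = -40.993756 − 12 = -52.993756
x = r cos θ + √(L² − h²) = 0.715549 + √(56644.0 − 2808.3381) = 0.715549 + 232.025132 = 232.740681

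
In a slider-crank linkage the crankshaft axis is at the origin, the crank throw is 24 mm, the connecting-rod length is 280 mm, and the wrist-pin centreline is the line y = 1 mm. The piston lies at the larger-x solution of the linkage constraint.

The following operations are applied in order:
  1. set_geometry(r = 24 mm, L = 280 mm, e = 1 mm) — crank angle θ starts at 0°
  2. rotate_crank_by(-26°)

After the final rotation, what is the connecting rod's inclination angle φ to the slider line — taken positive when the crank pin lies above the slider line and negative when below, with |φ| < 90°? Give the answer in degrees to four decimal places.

set_geometry: r = 24 mm, L = 280 mm, e = 1 mm; θ ← 0°
rotate_crank_by(-26°): θ ← 0° -26° = -26°
crank pin P = (r cos θ, r sin θ) = (21.571057, -10.520908)
h = r sin θ − e = -10.520908 − 1 = -11.520908
sin φ = h / L = -11.520908 / 280 = -0.04114610
φ = arcsin(-0.04114610) = -2.358163°

-2.3582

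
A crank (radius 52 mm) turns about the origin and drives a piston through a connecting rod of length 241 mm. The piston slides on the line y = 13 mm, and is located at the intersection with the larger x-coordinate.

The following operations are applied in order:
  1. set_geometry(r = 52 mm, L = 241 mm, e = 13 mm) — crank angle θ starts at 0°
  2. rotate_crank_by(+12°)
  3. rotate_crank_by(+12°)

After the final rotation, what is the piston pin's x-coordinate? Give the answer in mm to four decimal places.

288.3665

set_geometry: r = 52 mm, L = 241 mm, e = 13 mm; θ ← 0°
rotate_crank_by(+12°): θ ← 0° +12° = 12°
rotate_crank_by(+12°): θ ← 12° +12° = 24°
crank pin P = (r cos θ, r sin θ) = (47.504364, 21.150305)
h = r sin θ − e = 21.150305 − 13 = 8.150305
x = r cos θ + √(L² − h²) = 47.504364 + √(58081.0 − 66.4275) = 47.504364 + 240.862144 = 288.366508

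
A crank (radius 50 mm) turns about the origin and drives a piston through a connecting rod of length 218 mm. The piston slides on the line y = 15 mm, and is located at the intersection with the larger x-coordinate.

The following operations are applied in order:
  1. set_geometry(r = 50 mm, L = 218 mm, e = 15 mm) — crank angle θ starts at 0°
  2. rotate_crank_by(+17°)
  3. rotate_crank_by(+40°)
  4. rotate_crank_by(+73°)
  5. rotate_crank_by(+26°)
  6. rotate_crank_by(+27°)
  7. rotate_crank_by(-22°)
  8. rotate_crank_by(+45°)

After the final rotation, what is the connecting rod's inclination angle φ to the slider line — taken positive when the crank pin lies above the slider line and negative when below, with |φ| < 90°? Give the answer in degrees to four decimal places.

set_geometry: r = 50 mm, L = 218 mm, e = 15 mm; θ ← 0°
rotate_crank_by(+17°): θ ← 0° +17° = 17°
rotate_crank_by(+40°): θ ← 17° +40° = 57°
rotate_crank_by(+73°): θ ← 57° +73° = 130°
rotate_crank_by(+26°): θ ← 130° +26° = 156°
rotate_crank_by(+27°): θ ← 156° +27° = 183°
rotate_crank_by(-22°): θ ← 183° -22° = 161°
rotate_crank_by(+45°): θ ← 161° +45° = 206°
crank pin P = (r cos θ, r sin θ) = (-44.939702, -21.918557)
h = r sin θ − e = -21.918557 − 15 = -36.918557
sin φ = h / L = -36.918557 / 218 = -0.16935118
φ = arcsin(-0.16935118) = -9.750097°

-9.7501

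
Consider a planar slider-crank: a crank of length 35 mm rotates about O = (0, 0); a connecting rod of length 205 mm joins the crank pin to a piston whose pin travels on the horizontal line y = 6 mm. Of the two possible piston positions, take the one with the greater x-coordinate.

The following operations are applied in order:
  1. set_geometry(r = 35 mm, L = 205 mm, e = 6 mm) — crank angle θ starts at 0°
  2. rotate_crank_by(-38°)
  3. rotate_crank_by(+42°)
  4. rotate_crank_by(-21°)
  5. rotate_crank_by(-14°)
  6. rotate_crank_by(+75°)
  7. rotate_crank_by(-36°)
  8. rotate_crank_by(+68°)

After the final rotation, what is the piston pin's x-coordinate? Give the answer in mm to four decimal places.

set_geometry: r = 35 mm, L = 205 mm, e = 6 mm; θ ← 0°
rotate_crank_by(-38°): θ ← 0° -38° = -38°
rotate_crank_by(+42°): θ ← -38° +42° = 4°
rotate_crank_by(-21°): θ ← 4° -21° = -17°
rotate_crank_by(-14°): θ ← -17° -14° = -31°
rotate_crank_by(+75°): θ ← -31° +75° = 44°
rotate_crank_by(-36°): θ ← 44° -36° = 8°
rotate_crank_by(+68°): θ ← 8° +68° = 76°
crank pin P = (r cos θ, r sin θ) = (8.467266, 33.960350)
h = r sin θ − e = 33.960350 − 6 = 27.960350
x = r cos θ + √(L² − h²) = 8.467266 + √(42025.0 − 781.7812) = 8.467266 + 203.084265 = 211.551532

211.5515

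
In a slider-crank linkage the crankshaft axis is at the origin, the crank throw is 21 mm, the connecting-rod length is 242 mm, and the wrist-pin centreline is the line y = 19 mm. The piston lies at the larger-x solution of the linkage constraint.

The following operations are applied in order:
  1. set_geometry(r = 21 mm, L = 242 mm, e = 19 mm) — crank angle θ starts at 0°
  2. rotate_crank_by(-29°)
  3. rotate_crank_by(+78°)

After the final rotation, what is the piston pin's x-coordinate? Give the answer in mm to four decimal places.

255.7567

set_geometry: r = 21 mm, L = 242 mm, e = 19 mm; θ ← 0°
rotate_crank_by(-29°): θ ← 0° -29° = -29°
rotate_crank_by(+78°): θ ← -29° +78° = 49°
crank pin P = (r cos θ, r sin θ) = (13.777240, 15.848901)
h = r sin θ − e = 15.848901 − 19 = -3.151099
x = r cos θ + √(L² − h²) = 13.777240 + √(58564.0 − 9.9294) = 13.777240 + 241.979484 = 255.756723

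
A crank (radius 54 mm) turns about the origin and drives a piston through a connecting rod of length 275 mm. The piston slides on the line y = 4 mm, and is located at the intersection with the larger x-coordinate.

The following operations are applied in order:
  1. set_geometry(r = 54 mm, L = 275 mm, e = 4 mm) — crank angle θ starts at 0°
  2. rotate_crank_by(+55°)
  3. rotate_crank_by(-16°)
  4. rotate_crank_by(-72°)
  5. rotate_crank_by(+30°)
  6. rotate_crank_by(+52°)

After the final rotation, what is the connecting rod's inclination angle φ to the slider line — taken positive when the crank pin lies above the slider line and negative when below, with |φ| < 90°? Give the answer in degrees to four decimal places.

set_geometry: r = 54 mm, L = 275 mm, e = 4 mm; θ ← 0°
rotate_crank_by(+55°): θ ← 0° +55° = 55°
rotate_crank_by(-16°): θ ← 55° -16° = 39°
rotate_crank_by(-72°): θ ← 39° -72° = -33°
rotate_crank_by(+30°): θ ← -33° +30° = -3°
rotate_crank_by(+52°): θ ← -3° +52° = 49°
crank pin P = (r cos θ, r sin θ) = (35.427188, 40.754317)
h = r sin θ − e = 40.754317 − 4 = 36.754317
sin φ = h / L = 36.754317 / 275 = 0.13365206
φ = arcsin(0.13365206) = 7.680682°

7.6807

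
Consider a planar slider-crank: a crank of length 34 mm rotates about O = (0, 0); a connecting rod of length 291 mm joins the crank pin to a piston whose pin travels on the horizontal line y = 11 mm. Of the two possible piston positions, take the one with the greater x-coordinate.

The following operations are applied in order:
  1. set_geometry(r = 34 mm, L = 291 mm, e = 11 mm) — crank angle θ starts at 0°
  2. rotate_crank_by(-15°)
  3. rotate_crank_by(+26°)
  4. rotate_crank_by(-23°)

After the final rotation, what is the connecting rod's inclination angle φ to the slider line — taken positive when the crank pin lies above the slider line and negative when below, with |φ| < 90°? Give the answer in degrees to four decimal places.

set_geometry: r = 34 mm, L = 291 mm, e = 11 mm; θ ← 0°
rotate_crank_by(-15°): θ ← 0° -15° = -15°
rotate_crank_by(+26°): θ ← -15° +26° = 11°
rotate_crank_by(-23°): θ ← 11° -23° = -12°
crank pin P = (r cos θ, r sin θ) = (33.257018, -7.068997)
h = r sin θ − e = -7.068997 − 11 = -18.068997
sin φ = h / L = -18.068997 / 291 = -0.06209277
φ = arcsin(-0.06209277) = -3.559944°

-3.5599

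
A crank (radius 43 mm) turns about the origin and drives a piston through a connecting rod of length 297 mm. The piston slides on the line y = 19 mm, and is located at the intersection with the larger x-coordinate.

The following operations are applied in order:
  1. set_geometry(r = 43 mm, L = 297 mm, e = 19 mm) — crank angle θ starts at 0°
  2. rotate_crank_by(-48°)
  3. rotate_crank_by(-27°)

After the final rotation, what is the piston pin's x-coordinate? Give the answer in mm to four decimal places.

301.8947

set_geometry: r = 43 mm, L = 297 mm, e = 19 mm; θ ← 0°
rotate_crank_by(-48°): θ ← 0° -48° = -48°
rotate_crank_by(-27°): θ ← -48° -27° = -75°
crank pin P = (r cos θ, r sin θ) = (11.129219, -41.534811)
h = r sin θ − e = -41.534811 − 19 = -60.534811
x = r cos θ + √(L² − h²) = 11.129219 + √(88209.0 − 3664.4633) = 11.129219 + 290.765432 = 301.894651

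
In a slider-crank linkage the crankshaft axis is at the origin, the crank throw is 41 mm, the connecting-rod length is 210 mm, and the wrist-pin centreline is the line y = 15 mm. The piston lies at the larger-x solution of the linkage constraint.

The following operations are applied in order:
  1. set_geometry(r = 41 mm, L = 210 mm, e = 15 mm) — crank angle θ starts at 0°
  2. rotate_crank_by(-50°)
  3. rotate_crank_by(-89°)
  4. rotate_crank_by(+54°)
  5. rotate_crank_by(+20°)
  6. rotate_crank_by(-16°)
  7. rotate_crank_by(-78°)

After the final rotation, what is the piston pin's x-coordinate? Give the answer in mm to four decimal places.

set_geometry: r = 41 mm, L = 210 mm, e = 15 mm; θ ← 0°
rotate_crank_by(-50°): θ ← 0° -50° = -50°
rotate_crank_by(-89°): θ ← -50° -89° = -139°
rotate_crank_by(+54°): θ ← -139° +54° = -85°
rotate_crank_by(+20°): θ ← -85° +20° = -65°
rotate_crank_by(-16°): θ ← -65° -16° = -81°
rotate_crank_by(-78°): θ ← -81° -78° = -159°
crank pin P = (r cos θ, r sin θ) = (-38.276797, -14.693086)
h = r sin θ − e = -14.693086 − 15 = -29.693086
x = r cos θ + √(L² − h²) = -38.276797 + √(44100.0 − 881.6794) = -38.276797 + 207.890165 = 169.613367

169.6134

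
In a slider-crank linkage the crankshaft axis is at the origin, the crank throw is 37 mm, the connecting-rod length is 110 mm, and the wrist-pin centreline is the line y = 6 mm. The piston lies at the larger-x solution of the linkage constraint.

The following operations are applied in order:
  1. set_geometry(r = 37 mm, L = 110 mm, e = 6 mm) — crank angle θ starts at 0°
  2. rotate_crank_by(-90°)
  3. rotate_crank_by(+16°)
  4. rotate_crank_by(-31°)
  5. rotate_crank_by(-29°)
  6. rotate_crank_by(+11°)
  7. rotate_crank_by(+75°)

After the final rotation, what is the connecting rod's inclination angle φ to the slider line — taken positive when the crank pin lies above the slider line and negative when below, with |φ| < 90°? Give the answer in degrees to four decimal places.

-17.7288

set_geometry: r = 37 mm, L = 110 mm, e = 6 mm; θ ← 0°
rotate_crank_by(-90°): θ ← 0° -90° = -90°
rotate_crank_by(+16°): θ ← -90° +16° = -74°
rotate_crank_by(-31°): θ ← -74° -31° = -105°
rotate_crank_by(-29°): θ ← -105° -29° = -134°
rotate_crank_by(+11°): θ ← -134° +11° = -123°
rotate_crank_by(+75°): θ ← -123° +75° = -48°
crank pin P = (r cos θ, r sin θ) = (24.757832, -27.496359)
h = r sin θ − e = -27.496359 − 6 = -33.496359
sin φ = h / L = -33.496359 / 110 = -0.30451235
φ = arcsin(-0.30451235) = -17.728828°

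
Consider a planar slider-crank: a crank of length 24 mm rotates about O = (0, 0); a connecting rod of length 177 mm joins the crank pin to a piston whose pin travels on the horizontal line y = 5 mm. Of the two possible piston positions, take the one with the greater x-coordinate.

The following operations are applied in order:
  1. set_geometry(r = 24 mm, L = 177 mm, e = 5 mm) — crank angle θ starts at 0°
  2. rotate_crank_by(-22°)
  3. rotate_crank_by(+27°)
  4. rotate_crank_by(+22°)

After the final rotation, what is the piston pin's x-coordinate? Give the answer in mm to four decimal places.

198.2859

set_geometry: r = 24 mm, L = 177 mm, e = 5 mm; θ ← 0°
rotate_crank_by(-22°): θ ← 0° -22° = -22°
rotate_crank_by(+27°): θ ← -22° +27° = 5°
rotate_crank_by(+22°): θ ← 5° +22° = 27°
crank pin P = (r cos θ, r sin θ) = (21.384157, 10.895772)
h = r sin θ − e = 10.895772 − 5 = 5.895772
x = r cos θ + √(L² − h²) = 21.384157 + √(31329.0 − 34.7601) = 21.384157 + 176.901780 = 198.285937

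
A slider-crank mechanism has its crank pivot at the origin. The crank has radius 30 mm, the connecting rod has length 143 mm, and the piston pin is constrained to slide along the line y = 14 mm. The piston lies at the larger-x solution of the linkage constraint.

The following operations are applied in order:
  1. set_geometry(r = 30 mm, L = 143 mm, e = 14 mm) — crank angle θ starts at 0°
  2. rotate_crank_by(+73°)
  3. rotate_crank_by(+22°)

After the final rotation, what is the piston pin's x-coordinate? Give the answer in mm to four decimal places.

139.5002

set_geometry: r = 30 mm, L = 143 mm, e = 14 mm; θ ← 0°
rotate_crank_by(+73°): θ ← 0° +73° = 73°
rotate_crank_by(+22°): θ ← 73° +22° = 95°
crank pin P = (r cos θ, r sin θ) = (-2.614672, 29.885841)
h = r sin θ − e = 29.885841 − 14 = 15.885841
x = r cos θ + √(L² − h²) = -2.614672 + √(20449.0 − 252.3599) = -2.614672 + 142.114883 = 139.500211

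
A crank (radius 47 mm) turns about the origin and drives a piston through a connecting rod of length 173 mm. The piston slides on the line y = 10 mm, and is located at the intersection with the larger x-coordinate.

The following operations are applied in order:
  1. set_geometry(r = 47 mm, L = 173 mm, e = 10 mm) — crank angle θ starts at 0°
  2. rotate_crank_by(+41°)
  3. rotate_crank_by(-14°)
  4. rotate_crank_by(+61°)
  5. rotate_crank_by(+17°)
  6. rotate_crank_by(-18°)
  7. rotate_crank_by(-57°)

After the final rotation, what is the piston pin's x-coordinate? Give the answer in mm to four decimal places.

213.1757

set_geometry: r = 47 mm, L = 173 mm, e = 10 mm; θ ← 0°
rotate_crank_by(+41°): θ ← 0° +41° = 41°
rotate_crank_by(-14°): θ ← 41° -14° = 27°
rotate_crank_by(+61°): θ ← 27° +61° = 88°
rotate_crank_by(+17°): θ ← 88° +17° = 105°
rotate_crank_by(-18°): θ ← 105° -18° = 87°
rotate_crank_by(-57°): θ ← 87° -57° = 30°
crank pin P = (r cos θ, r sin θ) = (40.703194, 23.500000)
h = r sin θ − e = 23.500000 − 10 = 13.500000
x = r cos θ + √(L² − h²) = 40.703194 + √(29929.0 − 182.2500) = 40.703194 + 172.472462 = 213.175656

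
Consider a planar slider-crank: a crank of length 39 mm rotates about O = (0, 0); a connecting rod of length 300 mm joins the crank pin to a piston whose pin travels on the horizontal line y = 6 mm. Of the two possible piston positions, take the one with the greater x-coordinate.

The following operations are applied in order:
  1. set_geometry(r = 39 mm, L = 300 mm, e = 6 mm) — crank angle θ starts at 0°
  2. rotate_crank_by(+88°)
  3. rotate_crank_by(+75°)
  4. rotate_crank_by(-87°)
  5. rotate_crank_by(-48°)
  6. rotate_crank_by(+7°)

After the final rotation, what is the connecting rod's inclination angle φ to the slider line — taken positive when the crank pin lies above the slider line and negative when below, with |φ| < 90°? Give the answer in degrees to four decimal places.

3.1279

set_geometry: r = 39 mm, L = 300 mm, e = 6 mm; θ ← 0°
rotate_crank_by(+88°): θ ← 0° +88° = 88°
rotate_crank_by(+75°): θ ← 88° +75° = 163°
rotate_crank_by(-87°): θ ← 163° -87° = 76°
rotate_crank_by(-48°): θ ← 76° -48° = 28°
rotate_crank_by(+7°): θ ← 28° +7° = 35°
crank pin P = (r cos θ, r sin θ) = (31.946930, 22.369481)
h = r sin θ − e = 22.369481 − 6 = 16.369481
sin φ = h / L = 16.369481 / 300 = 0.05456494
φ = arcsin(0.05456494) = 3.127894°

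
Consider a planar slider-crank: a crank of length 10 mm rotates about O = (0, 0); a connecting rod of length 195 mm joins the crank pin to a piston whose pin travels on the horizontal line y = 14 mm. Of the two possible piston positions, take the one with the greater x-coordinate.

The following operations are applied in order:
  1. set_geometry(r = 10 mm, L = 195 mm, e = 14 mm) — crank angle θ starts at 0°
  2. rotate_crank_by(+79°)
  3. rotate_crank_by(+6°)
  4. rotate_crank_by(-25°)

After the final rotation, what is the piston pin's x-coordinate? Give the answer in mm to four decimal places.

set_geometry: r = 10 mm, L = 195 mm, e = 14 mm; θ ← 0°
rotate_crank_by(+79°): θ ← 0° +79° = 79°
rotate_crank_by(+6°): θ ← 79° +6° = 85°
rotate_crank_by(-25°): θ ← 85° -25° = 60°
crank pin P = (r cos θ, r sin θ) = (5.000000, 8.660254)
h = r sin θ − e = 8.660254 − 14 = -5.339746
x = r cos θ + √(L² − h²) = 5.000000 + √(38025.0 − 28.5129) = 5.000000 + 194.926876 = 199.926876

199.9269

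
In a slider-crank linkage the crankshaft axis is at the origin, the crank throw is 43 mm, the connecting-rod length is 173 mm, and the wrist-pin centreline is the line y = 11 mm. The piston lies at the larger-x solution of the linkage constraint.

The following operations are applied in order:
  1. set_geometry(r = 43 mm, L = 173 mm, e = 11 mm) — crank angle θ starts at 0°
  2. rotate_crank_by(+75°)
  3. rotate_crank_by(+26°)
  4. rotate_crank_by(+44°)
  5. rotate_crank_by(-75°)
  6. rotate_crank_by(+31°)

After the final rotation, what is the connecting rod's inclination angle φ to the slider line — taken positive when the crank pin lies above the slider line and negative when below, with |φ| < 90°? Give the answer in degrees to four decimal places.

set_geometry: r = 43 mm, L = 173 mm, e = 11 mm; θ ← 0°
rotate_crank_by(+75°): θ ← 0° +75° = 75°
rotate_crank_by(+26°): θ ← 75° +26° = 101°
rotate_crank_by(+44°): θ ← 101° +44° = 145°
rotate_crank_by(-75°): θ ← 145° -75° = 70°
rotate_crank_by(+31°): θ ← 70° +31° = 101°
crank pin P = (r cos θ, r sin θ) = (-8.204787, 42.209969)
h = r sin θ − e = 42.209969 − 11 = 31.209969
sin φ = h / L = 31.209969 / 173 = 0.18040444
φ = arcsin(0.18040444) = 10.393318°

10.3933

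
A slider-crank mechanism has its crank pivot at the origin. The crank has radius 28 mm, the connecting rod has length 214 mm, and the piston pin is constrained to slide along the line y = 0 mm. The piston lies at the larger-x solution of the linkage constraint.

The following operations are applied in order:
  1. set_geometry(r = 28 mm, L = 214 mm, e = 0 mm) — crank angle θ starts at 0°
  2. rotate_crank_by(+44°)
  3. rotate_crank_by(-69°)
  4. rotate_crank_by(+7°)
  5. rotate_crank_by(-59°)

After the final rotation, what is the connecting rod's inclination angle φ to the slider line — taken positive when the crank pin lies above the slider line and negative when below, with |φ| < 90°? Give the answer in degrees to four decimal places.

-7.3244

set_geometry: r = 28 mm, L = 214 mm, e = 0 mm; θ ← 0°
rotate_crank_by(+44°): θ ← 0° +44° = 44°
rotate_crank_by(-69°): θ ← 44° -69° = -25°
rotate_crank_by(+7°): θ ← -25° +7° = -18°
rotate_crank_by(-59°): θ ← -18° -59° = -77°
crank pin P = (r cos θ, r sin θ) = (6.298630, -27.282362)
h = r sin θ − e = -27.282362 − 0 = -27.282362
sin φ = h / L = -27.282362 / 214 = -0.12748767
φ = arcsin(-0.12748767) = -7.324438°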